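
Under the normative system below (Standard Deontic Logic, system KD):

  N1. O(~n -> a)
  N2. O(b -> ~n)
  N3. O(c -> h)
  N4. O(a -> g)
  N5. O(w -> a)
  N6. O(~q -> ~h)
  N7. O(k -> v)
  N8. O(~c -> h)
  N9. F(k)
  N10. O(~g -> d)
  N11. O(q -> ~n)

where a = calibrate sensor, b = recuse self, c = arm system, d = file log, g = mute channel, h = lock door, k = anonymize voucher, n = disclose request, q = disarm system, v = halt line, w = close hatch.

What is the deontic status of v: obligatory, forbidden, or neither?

Premise 7 is O(k -> v), but O(k) is not derivable from the premises, so it does not yield O(v).
No premise or chain of K-axiom applications forces O(v), and none forces O(~v). So v is neither obligatory nor forbidden under these norms.

Neither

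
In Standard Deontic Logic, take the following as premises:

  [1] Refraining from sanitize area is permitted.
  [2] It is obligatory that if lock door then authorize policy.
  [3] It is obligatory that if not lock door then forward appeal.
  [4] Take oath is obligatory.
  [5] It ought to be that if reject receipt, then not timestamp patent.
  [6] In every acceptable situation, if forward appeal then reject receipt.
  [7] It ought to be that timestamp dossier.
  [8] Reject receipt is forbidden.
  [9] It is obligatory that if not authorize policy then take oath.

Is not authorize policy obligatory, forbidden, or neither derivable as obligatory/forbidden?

Forbidden

Premise 8 is F(reject_receipt), i.e. O(¬reject_receipt).
The contrapositive of premise 6 (O(forward_appeal → reject_receipt)) is O(¬reject_receipt → ¬forward_appeal), and O(¬reject_receipt) is already established, so O(¬forward_appeal).
The contrapositive of premise 3 (O(¬lock_door → forward_appeal)) is O(¬forward_appeal → lock_door), and O(¬forward_appeal) is already established, so O(lock_door).
With premise 2, O(lock_door → authorize_policy), the K-axiom yields O(authorize_policy).
Premises 1, 4, 5, 7, 9 do not contribute to this derivation.
Thus O(authorize_policy), which is F(¬authorize_policy): ¬authorize_policy is forbidden.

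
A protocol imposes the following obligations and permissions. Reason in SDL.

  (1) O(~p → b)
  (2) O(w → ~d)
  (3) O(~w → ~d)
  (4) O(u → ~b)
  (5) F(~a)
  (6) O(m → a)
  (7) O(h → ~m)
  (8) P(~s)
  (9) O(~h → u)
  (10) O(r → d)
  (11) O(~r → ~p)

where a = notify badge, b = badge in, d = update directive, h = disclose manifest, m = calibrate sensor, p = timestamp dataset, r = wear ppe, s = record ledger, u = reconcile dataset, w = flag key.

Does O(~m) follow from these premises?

Premises 2 and 3 are O(w → ~d) and O(~w → ~d); every ideal world satisfies w or ~w, so in either case ~d holds — hence O(~d).
Premise 10, O(r → d), contraposes to O(~d → ~r); with O(~d) we get O(~r).
Premise 11 is O(~r → ~p); since O(~r), deontic closure gives O(~p).
Premise 1 is O(~p → b); since O(~p), deontic closure gives O(b).
The contrapositive of premise 4 (O(u → ~b)) is O(b → ~u), and O(b) is already established, so O(~u).
Premise 9, O(~h → u), contraposes to O(~u → h); with O(~u) we get O(h).
Applying K to premise 7 (O(h → ~m)) and O(h) yields O(~m).
Premises 5, 6, 8 do not contribute to this derivation.
So O(~m) follows.

Yes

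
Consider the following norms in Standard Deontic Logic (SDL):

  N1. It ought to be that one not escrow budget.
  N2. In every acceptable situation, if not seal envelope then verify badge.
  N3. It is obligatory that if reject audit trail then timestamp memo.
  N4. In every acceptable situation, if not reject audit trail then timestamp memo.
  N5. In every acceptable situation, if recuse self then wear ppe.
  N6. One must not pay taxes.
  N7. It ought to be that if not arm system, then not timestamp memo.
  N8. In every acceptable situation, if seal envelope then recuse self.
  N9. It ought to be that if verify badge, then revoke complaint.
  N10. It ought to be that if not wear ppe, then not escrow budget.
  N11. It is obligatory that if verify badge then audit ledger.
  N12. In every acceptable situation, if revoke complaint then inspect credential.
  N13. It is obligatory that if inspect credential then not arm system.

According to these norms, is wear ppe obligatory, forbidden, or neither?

Obligatory

Premises 3 and 4 cover both cases: O(reject_audit_trail → timestamp_memo) and O(¬reject_audit_trail → timestamp_memo). Since reject_audit_trail ∨ ¬reject_audit_trail is a tautology, O(timestamp_memo) follows.
The contrapositive of premise 7 (O(¬arm_system → ¬timestamp_memo)) is O(timestamp_memo → arm_system), and O(timestamp_memo) is already established, so O(arm_system).
Premise 13 is O(inspect_credential → ¬arm_system); contrapositively O(arm_system → ¬inspect_credential). Since O(arm_system) holds, K gives O(¬inspect_credential).
Premise 12, O(revoke_complaint → inspect_credential), contraposes to O(¬inspect_credential → ¬revoke_complaint); with O(¬inspect_credential) we get O(¬revoke_complaint).
The contrapositive of premise 9 (O(verify_badge → revoke_complaint)) is O(¬revoke_complaint → ¬verify_badge), and O(¬revoke_complaint) is already established, so O(¬verify_badge).
The contrapositive of premise 2 (O(¬seal_envelope → verify_badge)) is O(¬verify_badge → seal_envelope), and O(¬verify_badge) is already established, so O(seal_envelope).
From O(seal_envelope) and premise 8, O(seal_envelope → recuse_self), we obtain O(recuse_self).
Premise 5 is O(recuse_self → wear_ppe); since O(recuse_self), deontic closure gives O(wear_ppe).
Premises 1, 6, 10, 11 do not contribute to this derivation.
Hence wear_ppe is obligatory.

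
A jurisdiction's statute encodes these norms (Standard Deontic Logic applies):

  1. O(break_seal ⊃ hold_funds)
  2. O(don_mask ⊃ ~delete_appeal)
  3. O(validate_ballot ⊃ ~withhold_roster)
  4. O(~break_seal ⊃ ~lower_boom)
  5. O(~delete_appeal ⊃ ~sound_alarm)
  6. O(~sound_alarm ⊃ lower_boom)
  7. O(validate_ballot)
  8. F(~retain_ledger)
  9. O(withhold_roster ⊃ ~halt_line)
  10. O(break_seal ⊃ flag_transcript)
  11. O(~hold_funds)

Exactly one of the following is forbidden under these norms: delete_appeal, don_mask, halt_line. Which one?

don_mask

Premise 11 gives O(~hold_funds).
Premise 1 is O(break_seal ⊃ hold_funds); contrapositively O(~hold_funds ⊃ ~break_seal). Since O(~hold_funds) holds, K gives O(~break_seal).
With premise 4, O(~break_seal ⊃ ~lower_boom), the K-axiom yields O(~lower_boom).
Premise 6 is O(~sound_alarm ⊃ lower_boom); contrapositively O(~lower_boom ⊃ sound_alarm). Since O(~lower_boom) holds, K gives O(sound_alarm).
The contrapositive of premise 5 (O(~delete_appeal ⊃ ~sound_alarm)) is O(sound_alarm ⊃ delete_appeal), and O(sound_alarm) is already established, so O(delete_appeal).
Premise 2, O(don_mask ⊃ ~delete_appeal), contraposes to O(delete_appeal ⊃ ~don_mask); with O(delete_appeal) we get O(~don_mask).
So O(~don_mask) holds, i.e. don_mask is forbidden. None of the other listed options is forbidden under the premises.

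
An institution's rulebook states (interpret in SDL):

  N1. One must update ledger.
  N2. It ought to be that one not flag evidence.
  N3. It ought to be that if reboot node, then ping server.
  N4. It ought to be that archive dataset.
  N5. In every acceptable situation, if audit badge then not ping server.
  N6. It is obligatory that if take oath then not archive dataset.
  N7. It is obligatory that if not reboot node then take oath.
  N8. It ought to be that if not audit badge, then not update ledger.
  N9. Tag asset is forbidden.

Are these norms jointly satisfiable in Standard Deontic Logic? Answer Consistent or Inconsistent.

Premise 4 gives O(archive_dataset).
Premise 6 is O(take_oath → ¬archive_dataset); contrapositively O(archive_dataset → ¬take_oath). Since O(archive_dataset) holds, K gives O(¬take_oath).
The contrapositive of premise 7 (O(¬reboot_node → take_oath)) is O(¬take_oath → reboot_node), and O(¬take_oath) is already established, so O(reboot_node).
Applying K to premise 3 (O(reboot_node → ping_server)) and O(reboot_node) yields O(ping_server).
The contrapositive of premise 5 (O(audit_badge → ¬ping_server)) is O(ping_server → ¬audit_badge), and O(ping_server) is already established, so O(¬audit_badge).
Premise 8 is O(¬audit_badge → ¬update_ledger); since O(¬audit_badge), deontic closure gives O(¬update_ledger).
However, premise 1 gives O(update_ledger).
We now have both O(¬update_ledger) and O(update_ledger) — update_ledger is simultaneously obligatory and forbidden, violating the D-axiom.

Inconsistent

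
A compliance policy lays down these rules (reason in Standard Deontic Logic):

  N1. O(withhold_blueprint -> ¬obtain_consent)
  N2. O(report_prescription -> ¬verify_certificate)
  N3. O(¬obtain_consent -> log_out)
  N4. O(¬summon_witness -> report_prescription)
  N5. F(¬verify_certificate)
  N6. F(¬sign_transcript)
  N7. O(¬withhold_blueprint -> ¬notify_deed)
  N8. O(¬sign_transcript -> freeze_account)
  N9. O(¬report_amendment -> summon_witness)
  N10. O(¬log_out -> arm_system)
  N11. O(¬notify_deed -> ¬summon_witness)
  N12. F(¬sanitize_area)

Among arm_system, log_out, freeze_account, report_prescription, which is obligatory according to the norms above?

Premise 5, F(¬verify_certificate), is equivalent to O(verify_certificate).
The contrapositive of premise 2 (O(report_prescription -> ¬verify_certificate)) is O(verify_certificate -> ¬report_prescription), and O(verify_certificate) is already established, so O(¬report_prescription).
The contrapositive of premise 4 (O(¬summon_witness -> report_prescription)) is O(¬report_prescription -> summon_witness), and O(¬report_prescription) is already established, so O(summon_witness).
Premise 11 is O(¬notify_deed -> ¬summon_witness); contrapositively O(summon_witness -> notify_deed). Since O(summon_witness) holds, K gives O(notify_deed).
The contrapositive of premise 7 (O(¬withhold_blueprint -> ¬notify_deed)) is O(notify_deed -> withhold_blueprint), and O(notify_deed) is already established, so O(withhold_blueprint).
Applying K to premise 1 (O(withhold_blueprint -> ¬obtain_consent)) and O(withhold_blueprint) yields O(¬obtain_consent).
Applying K to premise 3 (O(¬obtain_consent -> log_out)) and O(¬obtain_consent) yields O(log_out).
So O(log_out) holds — log_out is obligatory. None of the other listed options is made obligatory by any chain of premises.

log_out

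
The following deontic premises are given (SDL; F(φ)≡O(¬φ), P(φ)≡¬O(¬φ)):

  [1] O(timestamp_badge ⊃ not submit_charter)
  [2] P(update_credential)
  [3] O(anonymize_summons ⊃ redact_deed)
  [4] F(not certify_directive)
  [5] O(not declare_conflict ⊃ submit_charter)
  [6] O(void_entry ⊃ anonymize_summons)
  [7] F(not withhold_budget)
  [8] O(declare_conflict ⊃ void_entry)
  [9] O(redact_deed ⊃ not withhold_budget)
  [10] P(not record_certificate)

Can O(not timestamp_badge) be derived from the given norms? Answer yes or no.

Premise 7 is F(not withhold_budget), i.e. O(withhold_budget).
Premise 9 is O(redact_deed ⊃ not withhold_budget); contrapositively O(withhold_budget ⊃ not redact_deed). Since O(withhold_budget) holds, K gives O(not redact_deed).
Premise 3 is O(anonymize_summons ⊃ redact_deed); contrapositively O(not redact_deed ⊃ not anonymize_summons). Since O(not redact_deed) holds, K gives O(not anonymize_summons).
Premise 6 is O(void_entry ⊃ anonymize_summons); contrapositively O(not anonymize_summons ⊃ not void_entry). Since O(not anonymize_summons) holds, K gives O(not void_entry).
Premise 8 is O(declare_conflict ⊃ void_entry); contrapositively O(not void_entry ⊃ not declare_conflict). Since O(not void_entry) holds, K gives O(not declare_conflict).
With premise 5, O(not declare_conflict ⊃ submit_charter), the K-axiom yields O(submit_charter).
Premise 1, O(timestamp_badge ⊃ not submit_charter), contraposes to O(submit_charter ⊃ not timestamp_badge); with O(submit_charter) we get O(not timestamp_badge).
Premises 2, 4, 10 do not contribute to this derivation.
So O(not timestamp_badge) follows.

Yes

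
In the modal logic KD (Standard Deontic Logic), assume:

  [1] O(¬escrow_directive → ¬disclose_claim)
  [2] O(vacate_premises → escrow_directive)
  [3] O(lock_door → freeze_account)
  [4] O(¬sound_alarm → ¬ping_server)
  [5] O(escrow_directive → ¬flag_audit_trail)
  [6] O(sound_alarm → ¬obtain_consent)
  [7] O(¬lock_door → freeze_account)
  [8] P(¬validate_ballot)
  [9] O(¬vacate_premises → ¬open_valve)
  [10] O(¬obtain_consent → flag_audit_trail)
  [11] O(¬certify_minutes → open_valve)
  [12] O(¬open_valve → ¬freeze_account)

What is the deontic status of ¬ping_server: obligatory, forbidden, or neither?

Premises 7 and 3 cover both cases: O(¬lock_door → freeze_account) and O(lock_door → freeze_account). Since ¬lock_door ∨ lock_door is a tautology, O(freeze_account) follows.
Premise 12, O(¬open_valve → ¬freeze_account), contraposes to O(freeze_account → open_valve); with O(freeze_account) we get O(open_valve).
Premise 9, O(¬vacate_premises → ¬open_valve), contraposes to O(open_valve → vacate_premises); with O(open_valve) we get O(vacate_premises).
With premise 2, O(vacate_premises → escrow_directive), the K-axiom yields O(escrow_directive).
Applying K to premise 5 (O(escrow_directive → ¬flag_audit_trail)) and O(escrow_directive) yields O(¬flag_audit_trail).
Premise 10, O(¬obtain_consent → flag_audit_trail), contraposes to O(¬flag_audit_trail → obtain_consent); with O(¬flag_audit_trail) we get O(obtain_consent).
Premise 6 is O(sound_alarm → ¬obtain_consent); contrapositively O(obtain_consent → ¬sound_alarm). Since O(obtain_consent) holds, K gives O(¬sound_alarm).
Premise 4 is O(¬sound_alarm → ¬ping_server); since O(¬sound_alarm), deontic closure gives O(¬ping_server).
Premises 1, 8, 11 do not contribute to this derivation.
Hence ¬ping_server is obligatory.

Obligatory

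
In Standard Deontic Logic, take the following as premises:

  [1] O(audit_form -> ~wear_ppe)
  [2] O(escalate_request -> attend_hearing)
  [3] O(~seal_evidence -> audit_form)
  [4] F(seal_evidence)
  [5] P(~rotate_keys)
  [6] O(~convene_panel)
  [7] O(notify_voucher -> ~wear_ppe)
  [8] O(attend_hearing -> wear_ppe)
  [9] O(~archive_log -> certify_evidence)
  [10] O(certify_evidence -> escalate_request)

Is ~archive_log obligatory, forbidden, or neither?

Premise 4 is F(seal_evidence), i.e. O(~seal_evidence).
Applying K to premise 3 (O(~seal_evidence -> audit_form)) and O(~seal_evidence) yields O(audit_form).
From O(audit_form) and premise 1, O(audit_form -> ~wear_ppe), we obtain O(~wear_ppe).
Premise 8, O(attend_hearing -> wear_ppe), contraposes to O(~wear_ppe -> ~attend_hearing); with O(~wear_ppe) we get O(~attend_hearing).
Premise 2 is O(escalate_request -> attend_hearing); contrapositively O(~attend_hearing -> ~escalate_request). Since O(~attend_hearing) holds, K gives O(~escalate_request).
Premise 10, O(certify_evidence -> escalate_request), contraposes to O(~escalate_request -> ~certify_evidence); with O(~escalate_request) we get O(~certify_evidence).
The contrapositive of premise 9 (O(~archive_log -> certify_evidence)) is O(~certify_evidence -> archive_log), and O(~certify_evidence) is already established, so O(archive_log).
Premises 5, 6, 7 do not contribute to this derivation.
Thus O(archive_log), which is F(~archive_log): ~archive_log is forbidden.

Forbidden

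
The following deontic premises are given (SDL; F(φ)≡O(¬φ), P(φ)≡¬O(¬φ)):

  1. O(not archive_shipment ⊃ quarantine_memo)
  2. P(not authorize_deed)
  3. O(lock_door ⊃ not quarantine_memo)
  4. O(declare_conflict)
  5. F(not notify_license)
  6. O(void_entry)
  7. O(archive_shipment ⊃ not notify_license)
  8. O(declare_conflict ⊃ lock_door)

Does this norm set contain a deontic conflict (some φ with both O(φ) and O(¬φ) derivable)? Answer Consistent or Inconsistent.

Premise 4 gives O(declare_conflict).
With premise 8, O(declare_conflict ⊃ lock_door), the K-axiom yields O(lock_door).
Premise 3 is O(lock_door ⊃ not quarantine_memo); since O(lock_door), deontic closure gives O(not quarantine_memo).
Premise 1 is O(not archive_shipment ⊃ quarantine_memo); contrapositively O(not quarantine_memo ⊃ archive_shipment). Since O(not quarantine_memo) holds, K gives O(archive_shipment).
Applying K to premise 7 (O(archive_shipment ⊃ not notify_license)) and O(archive_shipment) yields O(not notify_license).
However, F(not notify_license) at premise 5 amounts to O(notify_license).
We now have both O(not notify_license) and O(notify_license) — notify_license is simultaneously obligatory and forbidden, violating the D-axiom.

Inconsistent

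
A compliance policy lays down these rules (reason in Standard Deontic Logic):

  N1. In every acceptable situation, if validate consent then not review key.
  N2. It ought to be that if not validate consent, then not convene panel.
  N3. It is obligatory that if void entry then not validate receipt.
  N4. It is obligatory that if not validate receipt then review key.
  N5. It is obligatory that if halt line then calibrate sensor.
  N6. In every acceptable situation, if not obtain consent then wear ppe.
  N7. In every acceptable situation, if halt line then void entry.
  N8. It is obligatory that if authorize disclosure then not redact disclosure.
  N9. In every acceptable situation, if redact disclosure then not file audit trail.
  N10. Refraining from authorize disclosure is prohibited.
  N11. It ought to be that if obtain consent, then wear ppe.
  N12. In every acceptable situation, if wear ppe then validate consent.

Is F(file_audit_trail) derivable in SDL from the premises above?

No

Premise 9 is O(redact_disclosure → ¬file_audit_trail), but O(redact_disclosure) is not derivable from the premises, so it does not yield O(¬file_audit_trail).
No other premise forces O(¬file_audit_trail). An ideal world satisfying every premise can still have file_audit_trail true, so F(file_audit_trail) is not derivable.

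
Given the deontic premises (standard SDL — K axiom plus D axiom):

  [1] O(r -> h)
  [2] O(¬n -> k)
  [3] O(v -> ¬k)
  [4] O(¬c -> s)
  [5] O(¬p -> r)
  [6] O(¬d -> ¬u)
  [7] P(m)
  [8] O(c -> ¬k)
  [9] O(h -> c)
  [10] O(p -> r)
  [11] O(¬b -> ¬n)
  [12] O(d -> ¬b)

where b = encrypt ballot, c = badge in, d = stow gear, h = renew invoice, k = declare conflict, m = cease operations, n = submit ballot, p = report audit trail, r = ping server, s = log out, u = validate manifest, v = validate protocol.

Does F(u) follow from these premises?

By case analysis on ¬p: premise 5 gives O(¬p -> r) and premise 10 gives O(p -> r), so O(r) either way.
Applying K to premise 1 (O(r -> h)) and O(r) yields O(h).
From O(h) and premise 9, O(h -> c), we obtain O(c).
Premise 8 is O(c -> ¬k); since O(c), deontic closure gives O(¬k).
Premise 2 is O(¬n -> k); contrapositively O(¬k -> n). Since O(¬k) holds, K gives O(n).
Premise 11 is O(¬b -> ¬n); contrapositively O(n -> b). Since O(n) holds, K gives O(b).
Premise 12 is O(d -> ¬b); contrapositively O(b -> ¬d). Since O(b) holds, K gives O(¬d).
With premise 6, O(¬d -> ¬u), the K-axiom yields O(¬u).
Premises 3, 4, 7 do not contribute to this derivation.
So O(¬u) holds, i.e. F(u). The claim follows.

Yes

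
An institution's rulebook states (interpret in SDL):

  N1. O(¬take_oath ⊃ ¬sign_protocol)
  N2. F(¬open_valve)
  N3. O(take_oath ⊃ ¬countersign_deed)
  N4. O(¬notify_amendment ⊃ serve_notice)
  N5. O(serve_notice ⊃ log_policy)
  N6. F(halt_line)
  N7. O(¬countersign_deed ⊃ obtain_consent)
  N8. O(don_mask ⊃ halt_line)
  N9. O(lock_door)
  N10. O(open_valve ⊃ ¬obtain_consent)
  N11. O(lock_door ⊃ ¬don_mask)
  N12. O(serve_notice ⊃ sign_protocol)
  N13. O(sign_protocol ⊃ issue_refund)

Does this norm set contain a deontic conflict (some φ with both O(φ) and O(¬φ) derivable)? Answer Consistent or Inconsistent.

Premise 8 is O(don_mask ⊃ halt_line), but O(don_mask) is not derivable from the premises, so it does not yield O(halt_line).
So O(halt_line) is not derivable, and the apparent clash with O(¬halt_line) does not arise.
A world satisfying every obligation exists (e.g. countersign_deed=true, don_mask=false, halt_line=false, issue_refund=false, lock_door=true, log_policy=false, notify_amendment=true, obtain_consent=false, open_valve=true, serve_notice=false, sign_protocol=false, take_oath=false); no atom is both obligatory and forbidden, so the set is consistent.

Consistent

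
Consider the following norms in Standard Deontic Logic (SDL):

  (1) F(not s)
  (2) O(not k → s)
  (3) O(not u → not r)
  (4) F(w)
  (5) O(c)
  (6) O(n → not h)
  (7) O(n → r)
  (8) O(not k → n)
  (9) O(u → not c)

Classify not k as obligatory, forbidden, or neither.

Premise 5 gives O(c).
The contrapositive of premise 9 (O(u → not c)) is O(c → not u), and O(c) is already established, so O(not u).
Applying K to premise 3 (O(not u → not r)) and O(not u) yields O(not r).
Premise 7 is O(n → r); contrapositively O(not r → not n). Since O(not r) holds, K gives O(not n).
Premise 8 is O(not k → n); contrapositively O(not n → k). Since O(not n) holds, K gives O(k).
Premises 1, 2, 4, 6 do not contribute to this derivation.
Thus O(k), which is F(not k): not k is forbidden.

Forbidden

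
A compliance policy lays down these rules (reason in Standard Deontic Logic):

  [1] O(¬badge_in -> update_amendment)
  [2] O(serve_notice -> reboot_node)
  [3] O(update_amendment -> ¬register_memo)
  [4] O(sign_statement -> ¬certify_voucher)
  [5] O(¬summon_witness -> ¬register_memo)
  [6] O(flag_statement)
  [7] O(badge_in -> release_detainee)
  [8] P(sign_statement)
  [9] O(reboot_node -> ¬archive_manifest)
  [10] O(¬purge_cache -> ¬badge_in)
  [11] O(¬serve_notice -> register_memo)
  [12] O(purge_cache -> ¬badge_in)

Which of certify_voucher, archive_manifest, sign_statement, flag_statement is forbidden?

Premises 10 and 12 cover both cases: O(¬purge_cache -> ¬badge_in) and O(purge_cache -> ¬badge_in). Since ¬purge_cache ∨ purge_cache is a tautology, O(¬badge_in) follows.
With premise 1, O(¬badge_in -> update_amendment), the K-axiom yields O(update_amendment).
With premise 3, O(update_amendment -> ¬register_memo), the K-axiom yields O(¬register_memo).
Premise 11, O(¬serve_notice -> register_memo), contraposes to O(¬register_memo -> serve_notice); with O(¬register_memo) we get O(serve_notice).
With premise 2, O(serve_notice -> reboot_node), the K-axiom yields O(reboot_node).
Applying K to premise 9 (O(reboot_node -> ¬archive_manifest)) and O(reboot_node) yields O(¬archive_manifest).
So O(¬archive_manifest) holds, i.e. archive_manifest is forbidden. None of the other listed options is forbidden under the premises.

archive_manifest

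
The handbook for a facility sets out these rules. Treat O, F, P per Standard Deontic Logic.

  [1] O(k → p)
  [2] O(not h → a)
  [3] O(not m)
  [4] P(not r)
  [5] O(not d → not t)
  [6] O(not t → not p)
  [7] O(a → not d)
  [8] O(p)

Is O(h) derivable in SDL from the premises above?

From premise 8 we have O(p).
The contrapositive of premise 6 (O(not t → not p)) is O(p → t), and O(p) is already established, so O(t).
The contrapositive of premise 5 (O(not d → not t)) is O(t → d), and O(t) is already established, so O(d).
Premise 7 is O(a → not d); contrapositively O(d → not a). Since O(d) holds, K gives O(not a).
Premise 2 is O(not h → a); contrapositively O(not a → h). Since O(not a) holds, K gives O(h).
Premises 1, 3, 4 do not contribute to this derivation.
So O(h) follows.

Yes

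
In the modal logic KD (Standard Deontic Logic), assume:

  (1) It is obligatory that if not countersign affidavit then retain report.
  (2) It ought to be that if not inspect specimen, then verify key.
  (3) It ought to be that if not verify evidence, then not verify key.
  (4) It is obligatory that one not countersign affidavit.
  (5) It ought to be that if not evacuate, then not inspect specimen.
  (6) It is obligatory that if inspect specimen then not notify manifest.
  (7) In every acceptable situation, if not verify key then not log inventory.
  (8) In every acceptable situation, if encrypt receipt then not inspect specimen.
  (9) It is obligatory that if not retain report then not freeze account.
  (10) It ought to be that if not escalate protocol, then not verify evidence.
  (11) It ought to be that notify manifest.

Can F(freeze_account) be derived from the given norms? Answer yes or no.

No

Premise 9 is O(¬retain_report → ¬freeze_account), but O(¬retain_report) is not derivable from the premises, so it does not yield O(¬freeze_account).
No other premise forces O(¬freeze_account). An ideal world satisfying every premise can still have freeze_account true, so F(freeze_account) is not derivable.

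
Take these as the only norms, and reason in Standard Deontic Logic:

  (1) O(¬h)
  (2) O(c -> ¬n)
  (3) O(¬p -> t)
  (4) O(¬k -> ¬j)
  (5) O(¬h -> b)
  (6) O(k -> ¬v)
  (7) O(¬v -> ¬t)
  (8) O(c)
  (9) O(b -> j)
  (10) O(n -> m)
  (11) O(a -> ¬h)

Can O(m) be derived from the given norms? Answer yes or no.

Premise 10 is O(n -> m), but O(n) is not derivable from the premises, so it does not yield O(m).
No other premise forces O(m). An ideal world satisfying every premise can still have m false, so O(m) is not derivable.

No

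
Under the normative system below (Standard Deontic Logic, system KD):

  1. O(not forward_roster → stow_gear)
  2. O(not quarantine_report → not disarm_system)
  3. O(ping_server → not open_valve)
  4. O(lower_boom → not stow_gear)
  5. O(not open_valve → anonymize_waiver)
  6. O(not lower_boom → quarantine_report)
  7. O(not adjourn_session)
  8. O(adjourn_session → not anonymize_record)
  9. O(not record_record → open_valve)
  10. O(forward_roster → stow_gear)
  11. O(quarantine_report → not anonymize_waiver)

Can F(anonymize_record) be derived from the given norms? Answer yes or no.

No

Premise 8 is O(adjourn_session → not anonymize_record), but O(adjourn_session) is not derivable from the premises, so it does not yield O(not anonymize_record).
No other premise forces O(not anonymize_record). An ideal world satisfying every premise can still have anonymize_record true, so F(anonymize_record) is not derivable.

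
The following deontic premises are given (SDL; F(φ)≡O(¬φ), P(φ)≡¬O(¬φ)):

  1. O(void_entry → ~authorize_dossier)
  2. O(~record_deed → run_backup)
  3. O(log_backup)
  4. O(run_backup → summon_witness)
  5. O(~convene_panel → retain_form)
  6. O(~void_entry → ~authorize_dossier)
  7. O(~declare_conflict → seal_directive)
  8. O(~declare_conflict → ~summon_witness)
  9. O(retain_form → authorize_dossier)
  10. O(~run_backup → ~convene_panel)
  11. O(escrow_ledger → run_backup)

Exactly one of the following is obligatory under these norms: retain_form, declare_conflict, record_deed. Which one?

declare_conflict

Premises 1 and 6 are O(void_entry → ~authorize_dossier) and O(~void_entry → ~authorize_dossier); every ideal world satisfies void_entry or ~void_entry, so in either case ~authorize_dossier holds — hence O(~authorize_dossier).
Premise 9, O(retain_form → authorize_dossier), contraposes to O(~authorize_dossier → ~retain_form); with O(~authorize_dossier) we get O(~retain_form).
Premise 5 is O(~convene_panel → retain_form); contrapositively O(~retain_form → convene_panel). Since O(~retain_form) holds, K gives O(convene_panel).
Premise 10, O(~run_backup → ~convene_panel), contraposes to O(convene_panel → run_backup); with O(convene_panel) we get O(run_backup).
From O(run_backup) and premise 4, O(run_backup → summon_witness), we obtain O(summon_witness).
Premise 8 is O(~declare_conflict → ~summon_witness); contrapositively O(summon_witness → declare_conflict). Since O(summon_witness) holds, K gives O(declare_conflict).
So O(declare_conflict) holds — declare_conflict is obligatory. None of the other listed options is made obligatory by any chain of premises.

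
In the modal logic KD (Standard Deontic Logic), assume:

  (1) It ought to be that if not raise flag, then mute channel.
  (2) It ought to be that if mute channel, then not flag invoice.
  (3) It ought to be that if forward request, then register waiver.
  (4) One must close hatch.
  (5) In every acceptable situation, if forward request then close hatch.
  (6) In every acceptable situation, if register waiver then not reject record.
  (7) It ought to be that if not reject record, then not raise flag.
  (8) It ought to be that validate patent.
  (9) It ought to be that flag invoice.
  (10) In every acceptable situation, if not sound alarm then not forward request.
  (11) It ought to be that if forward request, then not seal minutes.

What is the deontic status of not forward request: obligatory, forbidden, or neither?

Obligatory

Premise 9 states O(flag_invoice) outright.
The contrapositive of premise 2 (O(mute_channel → ¬flag_invoice)) is O(flag_invoice → ¬mute_channel), and O(flag_invoice) is already established, so O(¬mute_channel).
Premise 1, O(¬raise_flag → mute_channel), contraposes to O(¬mute_channel → raise_flag); with O(¬mute_channel) we get O(raise_flag).
Premise 7, O(¬reject_record → ¬raise_flag), contraposes to O(raise_flag → reject_record); with O(raise_flag) we get O(reject_record).
Premise 6 is O(register_waiver → ¬reject_record); contrapositively O(reject_record → ¬register_waiver). Since O(reject_record) holds, K gives O(¬register_waiver).
Premise 3, O(forward_request → register_waiver), contraposes to O(¬register_waiver → ¬forward_request); with O(¬register_waiver) we get O(¬forward_request).
Premises 4, 5, 8, 10, 11 do not contribute to this derivation.
Hence ¬forward_request is obligatory.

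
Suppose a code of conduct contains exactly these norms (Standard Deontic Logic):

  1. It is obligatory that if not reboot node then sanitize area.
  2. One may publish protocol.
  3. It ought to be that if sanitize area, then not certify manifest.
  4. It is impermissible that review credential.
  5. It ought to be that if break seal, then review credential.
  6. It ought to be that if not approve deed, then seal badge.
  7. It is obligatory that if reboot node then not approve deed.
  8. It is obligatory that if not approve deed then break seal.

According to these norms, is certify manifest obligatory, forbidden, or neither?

Premise 4 is F(review_credential), i.e. O(¬review_credential).
Premise 5 is O(break_seal → review_credential); contrapositively O(¬review_credential → ¬break_seal). Since O(¬review_credential) holds, K gives O(¬break_seal).
Premise 8, O(¬approve_deed → break_seal), contraposes to O(¬break_seal → approve_deed); with O(¬break_seal) we get O(approve_deed).
The contrapositive of premise 7 (O(reboot_node → ¬approve_deed)) is O(approve_deed → ¬reboot_node), and O(approve_deed) is already established, so O(¬reboot_node).
Applying K to premise 1 (O(¬reboot_node → sanitize_area)) and O(¬reboot_node) yields O(sanitize_area).
From O(sanitize_area) and premise 3, O(sanitize_area → ¬certify_manifest), we obtain O(¬certify_manifest).
Premises 2, 6 do not contribute to this derivation.
Thus O(¬certify_manifest), which is F(certify_manifest): certify_manifest is forbidden.

Forbidden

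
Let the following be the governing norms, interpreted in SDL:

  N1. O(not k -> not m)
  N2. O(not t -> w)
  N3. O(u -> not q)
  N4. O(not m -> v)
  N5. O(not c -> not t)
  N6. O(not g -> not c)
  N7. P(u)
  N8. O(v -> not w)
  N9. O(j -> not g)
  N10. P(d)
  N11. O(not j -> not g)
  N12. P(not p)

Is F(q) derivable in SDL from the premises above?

No

Premise 3 is O(u -> not q), but O(u) is not derivable from the premises (the permission P(u) asserts only not O(not u), not O(u)), so it does not yield O(not q).
No other premise forces O(not q). An ideal world satisfying every premise can still have q true, so F(q) is not derivable.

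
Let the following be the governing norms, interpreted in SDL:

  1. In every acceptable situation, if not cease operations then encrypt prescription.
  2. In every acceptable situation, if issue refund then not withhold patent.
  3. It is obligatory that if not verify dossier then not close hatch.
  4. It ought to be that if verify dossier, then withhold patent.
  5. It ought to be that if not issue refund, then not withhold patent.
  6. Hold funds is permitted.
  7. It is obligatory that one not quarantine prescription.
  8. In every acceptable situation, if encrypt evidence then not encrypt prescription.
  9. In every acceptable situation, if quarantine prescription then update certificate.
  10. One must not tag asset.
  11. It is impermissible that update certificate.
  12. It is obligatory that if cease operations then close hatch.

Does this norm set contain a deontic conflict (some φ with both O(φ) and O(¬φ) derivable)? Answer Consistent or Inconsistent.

Premise 9 is O(quarantine_prescription → update_certificate), but O(quarantine_prescription) is not derivable from the premises, so it does not yield O(update_certificate).
So O(update_certificate) is not derivable, and the apparent clash with O(¬update_certificate) does not arise.
A world satisfying every obligation exists (e.g. cease_operations=false, close_hatch=false, encrypt_evidence=false, encrypt_prescription=true, hold_funds=false, issue_refund=false, quarantine_prescription=false, tag_asset=false, update_certificate=false, verify_dossier=false, withhold_patent=false); no atom is both obligatory and forbidden, so the set is consistent.

Consistent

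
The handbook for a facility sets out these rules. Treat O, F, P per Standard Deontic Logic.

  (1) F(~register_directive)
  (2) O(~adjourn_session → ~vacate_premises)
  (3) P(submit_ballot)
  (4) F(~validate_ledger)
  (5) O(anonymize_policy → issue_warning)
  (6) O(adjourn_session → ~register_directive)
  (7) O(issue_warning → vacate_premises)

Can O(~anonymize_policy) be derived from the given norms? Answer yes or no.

Premise 1 is F(~register_directive), i.e. O(register_directive).
Premise 6, O(adjourn_session → ~register_directive), contraposes to O(register_directive → ~adjourn_session); with O(register_directive) we get O(~adjourn_session).
From O(~adjourn_session) and premise 2, O(~adjourn_session → ~vacate_premises), we obtain O(~vacate_premises).
Premise 7 is O(issue_warning → vacate_premises); contrapositively O(~vacate_premises → ~issue_warning). Since O(~vacate_premises) holds, K gives O(~issue_warning).
Premise 5 is O(anonymize_policy → issue_warning); contrapositively O(~issue_warning → ~anonymize_policy). Since O(~issue_warning) holds, K gives O(~anonymize_policy).
Premises 3, 4 do not contribute to this derivation.
So O(~anonymize_policy) follows.

Yes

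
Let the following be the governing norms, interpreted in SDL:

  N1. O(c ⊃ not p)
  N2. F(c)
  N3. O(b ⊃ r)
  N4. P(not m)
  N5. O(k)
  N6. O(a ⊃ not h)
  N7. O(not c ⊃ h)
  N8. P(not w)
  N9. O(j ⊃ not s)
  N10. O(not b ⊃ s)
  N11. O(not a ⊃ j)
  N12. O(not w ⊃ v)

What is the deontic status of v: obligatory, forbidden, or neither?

Neither

Premise 12 is O(not w ⊃ v), but O(not w) is not derivable from the premises (the permission P(not w) asserts only not O(w), not O(not w)), so it does not yield O(v).
No premise or chain of K-axiom applications forces O(v), and none forces O(not v). So v is neither obligatory nor forbidden under these norms.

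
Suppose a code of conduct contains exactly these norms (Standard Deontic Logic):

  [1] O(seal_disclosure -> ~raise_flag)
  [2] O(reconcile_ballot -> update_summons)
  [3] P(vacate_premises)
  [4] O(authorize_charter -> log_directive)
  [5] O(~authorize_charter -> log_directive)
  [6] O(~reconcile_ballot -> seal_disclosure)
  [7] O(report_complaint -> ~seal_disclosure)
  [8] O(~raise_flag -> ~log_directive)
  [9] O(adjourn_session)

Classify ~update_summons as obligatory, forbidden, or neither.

Premises 4 and 5 are O(authorize_charter -> log_directive) and O(~authorize_charter -> log_directive); every ideal world satisfies authorize_charter or ~authorize_charter, so in either case log_directive holds — hence O(log_directive).
Premise 8, O(~raise_flag -> ~log_directive), contraposes to O(log_directive -> raise_flag); with O(log_directive) we get O(raise_flag).
Premise 1, O(seal_disclosure -> ~raise_flag), contraposes to O(raise_flag -> ~seal_disclosure); with O(raise_flag) we get O(~seal_disclosure).
The contrapositive of premise 6 (O(~reconcile_ballot -> seal_disclosure)) is O(~seal_disclosure -> reconcile_ballot), and O(~seal_disclosure) is already established, so O(reconcile_ballot).
With premise 2, O(reconcile_ballot -> update_summons), the K-axiom yields O(update_summons).
Premises 3, 7, 9 do not contribute to this derivation.
Thus O(update_summons), which is F(~update_summons): ~update_summons is forbidden.

Forbidden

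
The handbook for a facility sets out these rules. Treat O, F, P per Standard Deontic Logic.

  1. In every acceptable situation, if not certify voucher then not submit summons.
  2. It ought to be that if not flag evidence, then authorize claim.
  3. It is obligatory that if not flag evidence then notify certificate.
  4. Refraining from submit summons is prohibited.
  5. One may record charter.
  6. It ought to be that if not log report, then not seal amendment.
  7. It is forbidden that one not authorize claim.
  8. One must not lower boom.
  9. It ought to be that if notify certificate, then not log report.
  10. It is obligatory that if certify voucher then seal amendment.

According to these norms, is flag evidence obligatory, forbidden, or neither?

Obligatory

Premise 4, F(¬submit_summons), is equivalent to O(submit_summons).
Premise 1, O(¬certify_voucher → ¬submit_summons), contraposes to O(submit_summons → certify_voucher); with O(submit_summons) we get O(certify_voucher).
With premise 10, O(certify_voucher → seal_amendment), the K-axiom yields O(seal_amendment).
Premise 6 is O(¬log_report → ¬seal_amendment); contrapositively O(seal_amendment → log_report). Since O(seal_amendment) holds, K gives O(log_report).
The contrapositive of premise 9 (O(notify_certificate → ¬log_report)) is O(log_report → ¬notify_certificate), and O(log_report) is already established, so O(¬notify_certificate).
Premise 3 is O(¬flag_evidence → notify_certificate); contrapositively O(¬notify_certificate → flag_evidence). Since O(¬notify_certificate) holds, K gives O(flag_evidence).
Premises 2, 5, 7, 8 do not contribute to this derivation.
Hence flag_evidence is obligatory.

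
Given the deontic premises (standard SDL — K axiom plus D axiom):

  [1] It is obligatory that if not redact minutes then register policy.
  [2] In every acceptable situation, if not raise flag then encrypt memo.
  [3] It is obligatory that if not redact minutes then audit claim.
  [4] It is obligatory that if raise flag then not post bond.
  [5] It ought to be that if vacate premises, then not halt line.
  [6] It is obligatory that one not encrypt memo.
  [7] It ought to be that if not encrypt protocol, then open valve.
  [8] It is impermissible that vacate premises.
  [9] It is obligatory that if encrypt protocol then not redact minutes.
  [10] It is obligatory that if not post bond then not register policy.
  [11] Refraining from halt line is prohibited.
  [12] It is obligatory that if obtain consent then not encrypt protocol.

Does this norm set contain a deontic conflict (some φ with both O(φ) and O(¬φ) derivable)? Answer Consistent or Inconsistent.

Premise 5 is O(vacate_premises → ¬halt_line), but O(vacate_premises) is not derivable from the premises, so it does not yield O(¬halt_line).
So O(¬halt_line) is not derivable, and the apparent clash with O(halt_line) does not arise.
A world satisfying every obligation exists (e.g. audit_claim=false, encrypt_memo=false, encrypt_protocol=false, halt_line=true, obtain_consent=false, open_valve=true, post_bond=false, raise_flag=true, redact_minutes=true, register_policy=false, vacate_premises=false); no atom is both obligatory and forbidden, so the set is consistent.

Consistent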